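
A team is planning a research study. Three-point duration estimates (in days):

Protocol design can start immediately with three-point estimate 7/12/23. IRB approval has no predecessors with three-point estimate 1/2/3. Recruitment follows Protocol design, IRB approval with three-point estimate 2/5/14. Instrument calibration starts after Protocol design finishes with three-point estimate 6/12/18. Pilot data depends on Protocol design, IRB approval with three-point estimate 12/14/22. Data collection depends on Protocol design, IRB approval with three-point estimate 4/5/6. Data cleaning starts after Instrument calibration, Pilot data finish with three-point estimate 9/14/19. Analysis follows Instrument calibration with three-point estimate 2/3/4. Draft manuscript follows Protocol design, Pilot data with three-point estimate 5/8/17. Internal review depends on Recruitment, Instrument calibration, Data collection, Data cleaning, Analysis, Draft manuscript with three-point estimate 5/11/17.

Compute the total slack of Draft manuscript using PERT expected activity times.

te_Protocol design = (7 + 4·12 + 23)/6 = 78/6 = 13
te_IRB approval = (1 + 4·2 + 3)/6 = 12/6 = 2
te_Recruitment = (2 + 4·5 + 14)/6 = 36/6 = 6
te_Instrument calibration = (6 + 4·12 + 18)/6 = 72/6 = 12
te_Pilot data = (12 + 4·14 + 22)/6 = 90/6 = 15
te_Data collection = (4 + 4·5 + 6)/6 = 30/6 = 5
te_Data cleaning = (9 + 4·14 + 19)/6 = 84/6 = 14
te_Analysis = (2 + 4·3 + 4)/6 = 18/6 = 3
te_Draft manuscript = (5 + 4·8 + 17)/6 = 54/6 = 9
te_Internal review = (5 + 4·11 + 17)/6 = 66/6 = 11

Forward pass:
ES_Protocol design = 0; EF_Protocol design = 13
ES_IRB approval = 0; EF_IRB approval = 2
ES_Recruitment = max(EF_Protocol design=13, EF_IRB approval=2) = 13; EF_Recruitment = 13+6 = 19
ES_Instrument calibration = 13; EF_Instrument calibration = 13+12 = 25
ES_Pilot data = max(EF_Protocol design=13, EF_IRB approval=2) = 13; EF_Pilot data = 13+15 = 28
ES_Data collection = max(EF_Protocol design=13, EF_IRB approval=2) = 13; EF_Data collection = 13+5 = 18
ES_Data cleaning = max(EF_Instrument calibration=25, EF_Pilot data=28) = 28; EF_Data cleaning = 28+14 = 42
ES_Analysis = 25; EF_Analysis = 25+3 = 28
ES_Draft manuscript = max(EF_Protocol design=13, EF_Pilot data=28) = 28; EF_Draft manuscript = 28+9 = 37
ES_Internal review = max(EF_Recruitment=19, EF_Instrument calibration=25, EF_Data collection=18, EF_Data cleaning=42, EF_Analysis=28, EF_Draft manuscript=37) = 42; EF_Internal review = 42+11 = 53
Expected project duration μ = 53 days. Critical path: Protocol design → Pilot data → Data cleaning → Internal review.

Backward pass:
LF_Internal review = 53; LS_Internal review = 53−11 = 42
LF_Draft manuscript = LS_Internal review = 42; LS_Draft manuscript = 42−9 = 33
LF_Analysis = LS_Internal review = 42; LS_Analysis = 42−3 = 39
LF_Data cleaning = LS_Internal review = 42; LS_Data cleaning = 42−14 = 28
LF_Data collection = LS_Internal review = 42; LS_Data collection = 42−5 = 37
LF_Pilot data = min(LS_Data cleaning=28, LS_Draft manuscript=33) = 28; LS_Pilot data = 28−15 = 13
LF_Instrument calibration = min(LS_Data cleaning=28, LS_Analysis=39, LS_Internal review=42) = 28; LS_Instrument calibration = 28−12 = 16
LF_Recruitment = LS_Internal review = 42; LS_Recruitment = 42−6 = 36
LF_IRB approval = min(LS_Recruitment=36, LS_Pilot data=13, LS_Data collection=37) = 13; LS_IRB approval = 13−2 = 11
LF_Protocol design = min(LS_Recruitment=36, LS_Instrument calibration=16, LS_Pilot data=13, LS_Data collection=37, LS_Draft manuscript=33) = 13; LS_Protocol design = 13−13 = 0
Slack_Draft manuscript = LS_Draft manuscript − ES_Draft manuscript = 33 − 28 = 5

5 days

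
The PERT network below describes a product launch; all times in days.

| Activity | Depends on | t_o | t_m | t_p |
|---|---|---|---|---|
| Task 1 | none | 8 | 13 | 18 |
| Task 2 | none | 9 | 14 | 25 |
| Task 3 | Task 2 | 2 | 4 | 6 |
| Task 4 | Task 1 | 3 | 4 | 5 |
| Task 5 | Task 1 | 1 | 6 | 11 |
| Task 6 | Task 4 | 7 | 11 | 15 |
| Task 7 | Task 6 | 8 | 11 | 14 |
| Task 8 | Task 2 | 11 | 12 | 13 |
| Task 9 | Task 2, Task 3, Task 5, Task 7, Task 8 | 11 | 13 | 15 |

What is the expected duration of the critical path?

te_Task 1 = (8 + 4·13 + 18)/6 = 78/6 = 13
te_Task 2 = (9 + 4·14 + 25)/6 = 90/6 = 15
te_Task 3 = (2 + 4·4 + 6)/6 = 24/6 = 4
te_Task 4 = (3 + 4·4 + 5)/6 = 24/6 = 4
te_Task 5 = (1 + 4·6 + 11)/6 = 36/6 = 6
te_Task 6 = (7 + 4·11 + 15)/6 = 66/6 = 11
te_Task 7 = (8 + 4·11 + 14)/6 = 66/6 = 11
te_Task 8 = (11 + 4·12 + 13)/6 = 72/6 = 12
te_Task 9 = (11 + 4·13 + 15)/6 = 78/6 = 13

Forward pass:
ES_Task 1 = 0; EF_Task 1 = 13
ES_Task 2 = 0; EF_Task 2 = 15
ES_Task 3 = 15; EF_Task 3 = 15+4 = 19
ES_Task 4 = 13; EF_Task 4 = 13+4 = 17
ES_Task 5 = 13; EF_Task 5 = 13+6 = 19
ES_Task 6 = 17; EF_Task 6 = 17+11 = 28
ES_Task 7 = 28; EF_Task 7 = 28+11 = 39
ES_Task 8 = 15; EF_Task 8 = 15+12 = 27
ES_Task 9 = max(EF_Task 2=15, EF_Task 3=19, EF_Task 5=19, EF_Task 7=39, EF_Task 8=27) = 39; EF_Task 9 = 39+13 = 52
Expected project duration μ = 52 days. Critical path: Task 1 → Task 4 → Task 6 → Task 7 → Task 9.

52 days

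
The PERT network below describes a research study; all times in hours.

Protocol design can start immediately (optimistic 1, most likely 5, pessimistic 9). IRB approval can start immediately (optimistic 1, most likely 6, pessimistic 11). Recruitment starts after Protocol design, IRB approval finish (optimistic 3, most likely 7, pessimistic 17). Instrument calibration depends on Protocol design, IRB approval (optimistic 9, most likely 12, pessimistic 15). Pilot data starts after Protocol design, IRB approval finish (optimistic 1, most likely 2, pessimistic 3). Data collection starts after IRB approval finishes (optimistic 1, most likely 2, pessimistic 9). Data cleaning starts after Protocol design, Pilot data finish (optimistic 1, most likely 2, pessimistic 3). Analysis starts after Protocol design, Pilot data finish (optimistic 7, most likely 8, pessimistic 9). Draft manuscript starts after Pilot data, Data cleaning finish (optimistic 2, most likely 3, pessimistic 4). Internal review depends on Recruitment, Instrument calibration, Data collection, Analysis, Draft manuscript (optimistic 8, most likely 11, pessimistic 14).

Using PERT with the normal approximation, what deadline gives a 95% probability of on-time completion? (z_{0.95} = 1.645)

te_Protocol design = (1 + 4·5 + 9)/6 = 30/6 = 5; σ²_Protocol design = ((9−1)/6)² = 1.778
te_IRB approval = (1 + 4·6 + 11)/6 = 36/6 = 6; σ²_IRB approval = ((11−1)/6)² = 2.778
te_Recruitment = (3 + 4·7 + 17)/6 = 48/6 = 8; σ²_Recruitment = ((17−3)/6)² = 5.444
te_Instrument calibration = (9 + 4·12 + 15)/6 = 72/6 = 12; σ²_Instrument calibration = ((15−9)/6)² = 1.000
te_Pilot data = (1 + 4·2 + 3)/6 = 12/6 = 2; σ²_Pilot data = ((3−1)/6)² = 0.111
te_Data collection = (1 + 4·2 + 9)/6 = 18/6 = 3; σ²_Data collection = ((9−1)/6)² = 1.778
te_Data cleaning = (1 + 4·2 + 3)/6 = 12/6 = 2; σ²_Data cleaning = ((3−1)/6)² = 0.111
te_Analysis = (7 + 4·8 + 9)/6 = 48/6 = 8; σ²_Analysis = ((9−7)/6)² = 0.111
te_Draft manuscript = (2 + 4·3 + 4)/6 = 18/6 = 3; σ²_Draft manuscript = ((4−2)/6)² = 0.111
te_Internal review = (8 + 4·11 + 14)/6 = 66/6 = 11; σ²_Internal review = ((14−8)/6)² = 1.000

Forward pass:
ES_Protocol design = 0; EF_Protocol design = 5
ES_IRB approval = 0; EF_IRB approval = 6
ES_Recruitment = max(EF_Protocol design=5, EF_IRB approval=6) = 6; EF_Recruitment = 6+8 = 14
ES_Instrument calibration = max(EF_Protocol design=5, EF_IRB approval=6) = 6; EF_Instrument calibration = 6+12 = 18
ES_Pilot data = max(EF_Protocol design=5, EF_IRB approval=6) = 6; EF_Pilot data = 6+2 = 8
ES_Data collection = 6; EF_Data collection = 6+3 = 9
ES_Data cleaning = max(EF_Protocol design=5, EF_Pilot data=8) = 8; EF_Data cleaning = 8+2 = 10
ES_Analysis = max(EF_Protocol design=5, EF_Pilot data=8) = 8; EF_Analysis = 8+8 = 16
ES_Draft manuscript = max(EF_Pilot data=8, EF_Data cleaning=10) = 10; EF_Draft manuscript = 10+3 = 13
ES_Internal review = max(EF_Recruitment=14, EF_Instrument calibration=18, EF_Data collection=9, EF_Analysis=16, EF_Draft manuscript=13) = 18; EF_Internal review = 18+11 = 29
Expected project duration μ = 29 hours. Critical path: IRB approval → Instrument calibration → Internal review.

Variance along critical path = 2.778 + 1.000 + 1.000 = 4.778; σ = 2.186 hours.
D = μ + z·σ = 29 + 1.645·2.186 = 32.6 hours

32.6 hours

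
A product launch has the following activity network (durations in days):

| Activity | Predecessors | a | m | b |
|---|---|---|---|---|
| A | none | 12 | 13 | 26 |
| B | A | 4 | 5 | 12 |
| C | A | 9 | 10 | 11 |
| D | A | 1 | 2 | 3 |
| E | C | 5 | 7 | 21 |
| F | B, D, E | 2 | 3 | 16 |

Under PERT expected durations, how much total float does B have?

te_A = (12 + 4·13 + 26)/6 = 90/6 = 15
te_B = (4 + 4·5 + 12)/6 = 36/6 = 6
te_C = (9 + 4·10 + 11)/6 = 60/6 = 10
te_D = (1 + 4·2 + 3)/6 = 12/6 = 2
te_E = (5 + 4·7 + 21)/6 = 54/6 = 9
te_F = (2 + 4·3 + 16)/6 = 30/6 = 5

Forward pass:
ES_A = 0; EF_A = 15
ES_B = 15; EF_B = 15+6 = 21
ES_C = 15; EF_C = 15+10 = 25
ES_D = 15; EF_D = 15+2 = 17
ES_E = 25; EF_E = 25+9 = 34
ES_F = max(EF_B=21, EF_D=17, EF_E=34) = 34; EF_F = 34+5 = 39
Expected project duration μ = 39 days. Critical path: A → C → E → F.

Backward pass:
LF_F = 39; LS_F = 39−5 = 34
LF_E = LS_F = 34; LS_E = 34−9 = 25
LF_D = LS_F = 34; LS_D = 34−2 = 32
LF_C = LS_E = 25; LS_C = 25−10 = 15
LF_B = LS_F = 34; LS_B = 34−6 = 28
LF_A = min(LS_B=28, LS_C=15, LS_D=32) = 15; LS_A = 15−15 = 0
Slack_B = LS_B − ES_B = 28 − 15 = 13

13 days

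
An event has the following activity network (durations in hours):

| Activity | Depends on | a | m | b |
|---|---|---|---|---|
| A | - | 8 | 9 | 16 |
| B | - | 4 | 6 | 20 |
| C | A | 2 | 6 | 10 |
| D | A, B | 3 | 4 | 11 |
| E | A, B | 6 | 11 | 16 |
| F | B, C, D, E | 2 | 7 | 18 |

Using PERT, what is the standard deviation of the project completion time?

te_A = (8 + 4·9 + 16)/6 = 60/6 = 10; σ²_A = ((16−8)/6)² = 1.778
te_B = (4 + 4·6 + 20)/6 = 48/6 = 8; σ²_B = ((20−4)/6)² = 7.111
te_C = (2 + 4·6 + 10)/6 = 36/6 = 6; σ²_C = ((10−2)/6)² = 1.778
te_D = (3 + 4·4 + 11)/6 = 30/6 = 5; σ²_D = ((11−3)/6)² = 1.778
te_E = (6 + 4·11 + 16)/6 = 66/6 = 11; σ²_E = ((16−6)/6)² = 2.778
te_F = (2 + 4·7 + 18)/6 = 48/6 = 8; σ²_F = ((18−2)/6)² = 7.111

Forward pass:
ES_A = 0; EF_A = 10
ES_B = 0; EF_B = 8
ES_C = 10; EF_C = 10+6 = 16
ES_D = max(EF_A=10, EF_B=8) = 10; EF_D = 10+5 = 15
ES_E = max(EF_A=10, EF_B=8) = 10; EF_E = 10+11 = 21
ES_F = max(EF_B=8, EF_C=16, EF_D=15, EF_E=21) = 21; EF_F = 21+8 = 29
Expected project duration μ = 29 hours. Critical path: A → E → F.

Variance along critical path = 1.778 + 2.778 + 7.111 = 11.667
σ = √11.667 = 3.416 hours

3.42 hours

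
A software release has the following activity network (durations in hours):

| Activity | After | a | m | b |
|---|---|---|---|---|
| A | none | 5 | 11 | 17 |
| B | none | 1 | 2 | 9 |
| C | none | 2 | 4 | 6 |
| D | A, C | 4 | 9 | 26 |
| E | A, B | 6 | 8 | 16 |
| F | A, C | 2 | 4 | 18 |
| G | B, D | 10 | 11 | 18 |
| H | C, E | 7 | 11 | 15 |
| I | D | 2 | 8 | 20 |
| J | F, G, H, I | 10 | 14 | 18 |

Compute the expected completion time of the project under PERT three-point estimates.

te_A = (5 + 4·11 + 17)/6 = 66/6 = 11
te_B = (1 + 4·2 + 9)/6 = 18/6 = 3
te_C = (2 + 4·4 + 6)/6 = 24/6 = 4
te_D = (4 + 4·9 + 26)/6 = 66/6 = 11
te_E = (6 + 4·8 + 16)/6 = 54/6 = 9
te_F = (2 + 4·4 + 18)/6 = 36/6 = 6
te_G = (10 + 4·11 + 18)/6 = 72/6 = 12
te_H = (7 + 4·11 + 15)/6 = 66/6 = 11
te_I = (2 + 4·8 + 20)/6 = 54/6 = 9
te_J = (10 + 4·14 + 18)/6 = 84/6 = 14

Forward pass:
ES_A = 0; EF_A = 11
ES_B = 0; EF_B = 3
ES_C = 0; EF_C = 4
ES_D = max(EF_A=11, EF_C=4) = 11; EF_D = 11+11 = 22
ES_E = max(EF_A=11, EF_B=3) = 11; EF_E = 11+9 = 20
ES_F = max(EF_A=11, EF_C=4) = 11; EF_F = 11+6 = 17
ES_G = max(EF_B=3, EF_D=22) = 22; EF_G = 22+12 = 34
ES_H = max(EF_C=4, EF_E=20) = 20; EF_H = 20+11 = 31
ES_I = 22; EF_I = 22+9 = 31
ES_J = max(EF_F=17, EF_G=34, EF_H=31, EF_I=31) = 34; EF_J = 34+14 = 48
Expected project duration μ = 48 hours. Critical path: A → D → G → J.

48 hours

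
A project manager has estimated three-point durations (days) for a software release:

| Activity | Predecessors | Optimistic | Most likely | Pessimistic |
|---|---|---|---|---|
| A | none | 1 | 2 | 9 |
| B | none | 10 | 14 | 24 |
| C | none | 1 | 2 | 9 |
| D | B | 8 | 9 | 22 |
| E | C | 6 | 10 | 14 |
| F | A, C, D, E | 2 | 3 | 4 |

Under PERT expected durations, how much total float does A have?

23 days

te_A = (1 + 4·2 + 9)/6 = 18/6 = 3
te_B = (10 + 4·14 + 24)/6 = 90/6 = 15
te_C = (1 + 4·2 + 9)/6 = 18/6 = 3
te_D = (8 + 4·9 + 22)/6 = 66/6 = 11
te_E = (6 + 4·10 + 14)/6 = 60/6 = 10
te_F = (2 + 4·3 + 4)/6 = 18/6 = 3

Forward pass:
ES_A = 0; EF_A = 3
ES_B = 0; EF_B = 15
ES_C = 0; EF_C = 3
ES_D = 15; EF_D = 15+11 = 26
ES_E = 3; EF_E = 3+10 = 13
ES_F = max(EF_A=3, EF_C=3, EF_D=26, EF_E=13) = 26; EF_F = 26+3 = 29
Expected project duration μ = 29 days. Critical path: B → D → F.

Backward pass:
LF_F = 29; LS_F = 29−3 = 26
LF_E = LS_F = 26; LS_E = 26−10 = 16
LF_D = LS_F = 26; LS_D = 26−11 = 15
LF_C = min(LS_E=16, LS_F=26) = 16; LS_C = 16−3 = 13
LF_B = LS_D = 15; LS_B = 15−15 = 0
LF_A = LS_F = 26; LS_A = 26−3 = 23
Slack_A = LS_A − ES_A = 23 − 0 = 23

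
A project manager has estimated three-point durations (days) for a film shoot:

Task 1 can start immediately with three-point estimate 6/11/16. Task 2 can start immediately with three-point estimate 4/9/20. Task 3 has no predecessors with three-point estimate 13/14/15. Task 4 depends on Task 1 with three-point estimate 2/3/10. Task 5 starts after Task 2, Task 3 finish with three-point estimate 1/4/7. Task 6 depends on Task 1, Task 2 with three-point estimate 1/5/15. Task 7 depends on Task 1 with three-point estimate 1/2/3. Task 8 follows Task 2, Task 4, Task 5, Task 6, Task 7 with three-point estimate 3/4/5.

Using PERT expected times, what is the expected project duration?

te_Task 1 = (6 + 4·11 + 16)/6 = 66/6 = 11
te_Task 2 = (4 + 4·9 + 20)/6 = 60/6 = 10
te_Task 3 = (13 + 4·14 + 15)/6 = 84/6 = 14
te_Task 4 = (2 + 4·3 + 10)/6 = 24/6 = 4
te_Task 5 = (1 + 4·4 + 7)/6 = 24/6 = 4
te_Task 6 = (1 + 4·5 + 15)/6 = 36/6 = 6
te_Task 7 = (1 + 4·2 + 3)/6 = 12/6 = 2
te_Task 8 = (3 + 4·4 + 5)/6 = 24/6 = 4

Forward pass:
ES_Task 1 = 0; EF_Task 1 = 11
ES_Task 2 = 0; EF_Task 2 = 10
ES_Task 3 = 0; EF_Task 3 = 14
ES_Task 4 = 11; EF_Task 4 = 11+4 = 15
ES_Task 5 = max(EF_Task 2=10, EF_Task 3=14) = 14; EF_Task 5 = 14+4 = 18
ES_Task 6 = max(EF_Task 1=11, EF_Task 2=10) = 11; EF_Task 6 = 11+6 = 17
ES_Task 7 = 11; EF_Task 7 = 11+2 = 13
ES_Task 8 = max(EF_Task 2=10, EF_Task 4=15, EF_Task 5=18, EF_Task 6=17, EF_Task 7=13) = 18; EF_Task 8 = 18+4 = 22
Expected project duration μ = 22 days. Critical path: Task 3 → Task 5 → Task 8.

22 days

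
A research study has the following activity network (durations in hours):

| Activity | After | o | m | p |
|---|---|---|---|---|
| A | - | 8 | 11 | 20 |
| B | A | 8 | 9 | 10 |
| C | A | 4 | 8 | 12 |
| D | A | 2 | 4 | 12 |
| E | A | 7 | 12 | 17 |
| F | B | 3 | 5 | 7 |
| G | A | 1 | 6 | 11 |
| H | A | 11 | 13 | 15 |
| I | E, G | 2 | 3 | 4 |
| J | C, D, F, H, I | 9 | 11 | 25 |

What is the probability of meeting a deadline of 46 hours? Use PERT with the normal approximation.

te_A = (8 + 4·11 + 20)/6 = 72/6 = 12; σ²_A = ((20−8)/6)² = 4.000
te_B = (8 + 4·9 + 10)/6 = 54/6 = 9; σ²_B = ((10−8)/6)² = 0.111
te_C = (4 + 4·8 + 12)/6 = 48/6 = 8; σ²_C = ((12−4)/6)² = 1.778
te_D = (2 + 4·4 + 12)/6 = 30/6 = 5; σ²_D = ((12−2)/6)² = 2.778
te_E = (7 + 4·12 + 17)/6 = 72/6 = 12; σ²_E = ((17−7)/6)² = 2.778
te_F = (3 + 4·5 + 7)/6 = 30/6 = 5; σ²_F = ((7−3)/6)² = 0.444
te_G = (1 + 4·6 + 11)/6 = 36/6 = 6; σ²_G = ((11−1)/6)² = 2.778
te_H = (11 + 4·13 + 15)/6 = 78/6 = 13; σ²_H = ((15−11)/6)² = 0.444
te_I = (2 + 4·3 + 4)/6 = 18/6 = 3; σ²_I = ((4−2)/6)² = 0.111
te_J = (9 + 4·11 + 25)/6 = 78/6 = 13; σ²_J = ((25−9)/6)² = 7.111

Forward pass:
ES_A = 0; EF_A = 12
ES_B = 12; EF_B = 12+9 = 21
ES_C = 12; EF_C = 12+8 = 20
ES_D = 12; EF_D = 12+5 = 17
ES_E = 12; EF_E = 12+12 = 24
ES_F = 21; EF_F = 21+5 = 26
ES_G = 12; EF_G = 12+6 = 18
ES_H = 12; EF_H = 12+13 = 25
ES_I = max(EF_E=24, EF_G=18) = 24; EF_I = 24+3 = 27
ES_J = max(EF_C=20, EF_D=17, EF_F=26, EF_H=25, EF_I=27) = 27; EF_J = 27+13 = 40
Expected project duration μ = 40 hours. Critical path: A → E → I → J.

Variance along critical path = 4.000 + 2.778 + 0.111 + 7.111 = 14.000; σ = √14.000 = 3.742 hours.
Z = (46 − 40) / 3.742 = 1.604
P(T ≤ 46) = Φ(1.604) ≈ 0.946

0.946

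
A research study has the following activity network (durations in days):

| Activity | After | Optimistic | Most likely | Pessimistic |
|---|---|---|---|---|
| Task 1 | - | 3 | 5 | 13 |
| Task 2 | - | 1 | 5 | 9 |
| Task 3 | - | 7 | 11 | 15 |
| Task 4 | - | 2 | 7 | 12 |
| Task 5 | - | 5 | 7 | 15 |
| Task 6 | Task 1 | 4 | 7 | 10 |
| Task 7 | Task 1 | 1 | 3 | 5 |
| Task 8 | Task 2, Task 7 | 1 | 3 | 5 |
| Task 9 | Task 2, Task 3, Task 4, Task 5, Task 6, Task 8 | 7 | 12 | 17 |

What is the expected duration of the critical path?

te_Task 1 = (3 + 4·5 + 13)/6 = 36/6 = 6
te_Task 2 = (1 + 4·5 + 9)/6 = 30/6 = 5
te_Task 3 = (7 + 4·11 + 15)/6 = 66/6 = 11
te_Task 4 = (2 + 4·7 + 12)/6 = 42/6 = 7
te_Task 5 = (5 + 4·7 + 15)/6 = 48/6 = 8
te_Task 6 = (4 + 4·7 + 10)/6 = 42/6 = 7
te_Task 7 = (1 + 4·3 + 5)/6 = 18/6 = 3
te_Task 8 = (1 + 4·3 + 5)/6 = 18/6 = 3
te_Task 9 = (7 + 4·12 + 17)/6 = 72/6 = 12

Forward pass:
ES_Task 1 = 0; EF_Task 1 = 6
ES_Task 2 = 0; EF_Task 2 = 5
ES_Task 3 = 0; EF_Task 3 = 11
ES_Task 4 = 0; EF_Task 4 = 7
ES_Task 5 = 0; EF_Task 5 = 8
ES_Task 6 = 6; EF_Task 6 = 6+7 = 13
ES_Task 7 = 6; EF_Task 7 = 6+3 = 9
ES_Task 8 = max(EF_Task 2=5, EF_Task 7=9) = 9; EF_Task 8 = 9+3 = 12
ES_Task 9 = max(EF_Task 2=5, EF_Task 3=11, EF_Task 4=7, EF_Task 5=8, EF_Task 6=13, EF_Task 8=12) = 13; EF_Task 9 = 13+12 = 25
Expected project duration μ = 25 days. Critical path: Task 1 → Task 6 → Task 9.

25 days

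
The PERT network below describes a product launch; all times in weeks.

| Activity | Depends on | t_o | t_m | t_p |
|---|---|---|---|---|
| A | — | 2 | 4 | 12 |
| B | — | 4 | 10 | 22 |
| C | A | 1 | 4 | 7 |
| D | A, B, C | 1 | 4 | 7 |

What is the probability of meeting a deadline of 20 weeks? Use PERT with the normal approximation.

0.943

te_A = (2 + 4·4 + 12)/6 = 30/6 = 5; σ²_A = ((12−2)/6)² = 2.778
te_B = (4 + 4·10 + 22)/6 = 66/6 = 11; σ²_B = ((22−4)/6)² = 9.000
te_C = (1 + 4·4 + 7)/6 = 24/6 = 4; σ²_C = ((7−1)/6)² = 1.000
te_D = (1 + 4·4 + 7)/6 = 24/6 = 4; σ²_D = ((7−1)/6)² = 1.000

Forward pass:
ES_A = 0; EF_A = 5
ES_B = 0; EF_B = 11
ES_C = 5; EF_C = 5+4 = 9
ES_D = max(EF_A=5, EF_B=11, EF_C=9) = 11; EF_D = 11+4 = 15
Expected project duration μ = 15 weeks. Critical path: B → D.

Variance along critical path = 9.000 + 1.000 = 10.000; σ = √10.000 = 3.162 weeks.
Z = (20 − 15) / 3.162 = 1.581
P(T ≤ 20) = Φ(1.581) ≈ 0.943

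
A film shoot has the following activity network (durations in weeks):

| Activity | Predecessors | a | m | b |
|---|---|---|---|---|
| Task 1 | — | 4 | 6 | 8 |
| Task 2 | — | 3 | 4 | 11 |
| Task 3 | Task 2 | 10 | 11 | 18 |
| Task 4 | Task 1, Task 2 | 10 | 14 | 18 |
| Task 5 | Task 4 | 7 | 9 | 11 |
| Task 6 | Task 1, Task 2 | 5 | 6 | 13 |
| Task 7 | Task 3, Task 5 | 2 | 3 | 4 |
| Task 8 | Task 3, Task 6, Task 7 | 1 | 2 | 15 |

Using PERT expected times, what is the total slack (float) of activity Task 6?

19 weeks

te_Task 1 = (4 + 4·6 + 8)/6 = 36/6 = 6
te_Task 2 = (3 + 4·4 + 11)/6 = 30/6 = 5
te_Task 3 = (10 + 4·11 + 18)/6 = 72/6 = 12
te_Task 4 = (10 + 4·14 + 18)/6 = 84/6 = 14
te_Task 5 = (7 + 4·9 + 11)/6 = 54/6 = 9
te_Task 6 = (5 + 4·6 + 13)/6 = 42/6 = 7
te_Task 7 = (2 + 4·3 + 4)/6 = 18/6 = 3
te_Task 8 = (1 + 4·2 + 15)/6 = 24/6 = 4

Forward pass:
ES_Task 1 = 0; EF_Task 1 = 6
ES_Task 2 = 0; EF_Task 2 = 5
ES_Task 3 = 5; EF_Task 3 = 5+12 = 17
ES_Task 4 = max(EF_Task 1=6, EF_Task 2=5) = 6; EF_Task 4 = 6+14 = 20
ES_Task 5 = 20; EF_Task 5 = 20+9 = 29
ES_Task 6 = max(EF_Task 1=6, EF_Task 2=5) = 6; EF_Task 6 = 6+7 = 13
ES_Task 7 = max(EF_Task 3=17, EF_Task 5=29) = 29; EF_Task 7 = 29+3 = 32
ES_Task 8 = max(EF_Task 3=17, EF_Task 6=13, EF_Task 7=32) = 32; EF_Task 8 = 32+4 = 36
Expected project duration μ = 36 weeks. Critical path: Task 1 → Task 4 → Task 5 → Task 7 → Task 8.

Backward pass:
LF_Task 8 = 36; LS_Task 8 = 36−4 = 32
LF_Task 7 = LS_Task 8 = 32; LS_Task 7 = 32−3 = 29
LF_Task 6 = LS_Task 8 = 32; LS_Task 6 = 32−7 = 25
LF_Task 5 = LS_Task 7 = 29; LS_Task 5 = 29−9 = 20
LF_Task 4 = LS_Task 5 = 20; LS_Task 4 = 20−14 = 6
LF_Task 3 = min(LS_Task 7=29, LS_Task 8=32) = 29; LS_Task 3 = 29−12 = 17
LF_Task 2 = min(LS_Task 3=17, LS_Task 4=6, LS_Task 6=25) = 6; LS_Task 2 = 6−5 = 1
LF_Task 1 = min(LS_Task 4=6, LS_Task 6=25) = 6; LS_Task 1 = 6−6 = 0
Slack_Task 6 = LS_Task 6 − ES_Task 6 = 25 − 6 = 19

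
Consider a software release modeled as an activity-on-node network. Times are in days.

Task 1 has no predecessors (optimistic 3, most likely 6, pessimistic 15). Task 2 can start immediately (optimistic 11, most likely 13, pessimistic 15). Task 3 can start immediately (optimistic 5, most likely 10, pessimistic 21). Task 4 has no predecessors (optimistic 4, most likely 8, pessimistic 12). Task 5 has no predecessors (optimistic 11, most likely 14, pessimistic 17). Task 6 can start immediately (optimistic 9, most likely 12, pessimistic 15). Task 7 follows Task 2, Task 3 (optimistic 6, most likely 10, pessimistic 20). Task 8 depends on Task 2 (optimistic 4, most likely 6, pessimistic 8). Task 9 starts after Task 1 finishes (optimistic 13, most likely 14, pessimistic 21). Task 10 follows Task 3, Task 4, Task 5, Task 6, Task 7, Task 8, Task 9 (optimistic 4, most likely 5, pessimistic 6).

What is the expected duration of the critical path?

te_Task 1 = (3 + 4·6 + 15)/6 = 42/6 = 7
te_Task 2 = (11 + 4·13 + 15)/6 = 78/6 = 13
te_Task 3 = (5 + 4·10 + 21)/6 = 66/6 = 11
te_Task 4 = (4 + 4·8 + 12)/6 = 48/6 = 8
te_Task 5 = (11 + 4·14 + 17)/6 = 84/6 = 14
te_Task 6 = (9 + 4·12 + 15)/6 = 72/6 = 12
te_Task 7 = (6 + 4·10 + 20)/6 = 66/6 = 11
te_Task 8 = (4 + 4·6 + 8)/6 = 36/6 = 6
te_Task 9 = (13 + 4·14 + 21)/6 = 90/6 = 15
te_Task 10 = (4 + 4·5 + 6)/6 = 30/6 = 5

Forward pass:
ES_Task 1 = 0; EF_Task 1 = 7
ES_Task 2 = 0; EF_Task 2 = 13
ES_Task 3 = 0; EF_Task 3 = 11
ES_Task 4 = 0; EF_Task 4 = 8
ES_Task 5 = 0; EF_Task 5 = 14
ES_Task 6 = 0; EF_Task 6 = 12
ES_Task 7 = max(EF_Task 2=13, EF_Task 3=11) = 13; EF_Task 7 = 13+11 = 24
ES_Task 8 = 13; EF_Task 8 = 13+6 = 19
ES_Task 9 = 7; EF_Task 9 = 7+15 = 22
ES_Task 10 = max(EF_Task 3=11, EF_Task 4=8, EF_Task 5=14, EF_Task 6=12, EF_Task 7=24, EF_Task 8=19, EF_Task 9=22) = 24; EF_Task 10 = 24+5 = 29
Expected project duration μ = 29 days. Critical path: Task 2 → Task 7 → Task 10.

29 days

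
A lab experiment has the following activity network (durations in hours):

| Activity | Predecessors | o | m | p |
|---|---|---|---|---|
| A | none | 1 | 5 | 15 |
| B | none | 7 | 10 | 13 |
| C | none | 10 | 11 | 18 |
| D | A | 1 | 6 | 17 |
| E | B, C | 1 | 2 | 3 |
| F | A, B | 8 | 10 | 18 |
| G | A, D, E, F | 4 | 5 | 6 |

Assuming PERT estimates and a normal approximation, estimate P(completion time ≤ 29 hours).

te_A = (1 + 4·5 + 15)/6 = 36/6 = 6; σ²_A = ((15−1)/6)² = 5.444
te_B = (7 + 4·10 + 13)/6 = 60/6 = 10; σ²_B = ((13−7)/6)² = 1.000
te_C = (10 + 4·11 + 18)/6 = 72/6 = 12; σ²_C = ((18−10)/6)² = 1.778
te_D = (1 + 4·6 + 17)/6 = 42/6 = 7; σ²_D = ((17−1)/6)² = 7.111
te_E = (1 + 4·2 + 3)/6 = 12/6 = 2; σ²_E = ((3−1)/6)² = 0.111
te_F = (8 + 4·10 + 18)/6 = 66/6 = 11; σ²_F = ((18−8)/6)² = 2.778
te_G = (4 + 4·5 + 6)/6 = 30/6 = 5; σ²_G = ((6−4)/6)² = 0.111

Forward pass:
ES_A = 0; EF_A = 6
ES_B = 0; EF_B = 10
ES_C = 0; EF_C = 12
ES_D = 6; EF_D = 6+7 = 13
ES_E = max(EF_B=10, EF_C=12) = 12; EF_E = 12+2 = 14
ES_F = max(EF_A=6, EF_B=10) = 10; EF_F = 10+11 = 21
ES_G = max(EF_A=6, EF_D=13, EF_E=14, EF_F=21) = 21; EF_G = 21+5 = 26
Expected project duration μ = 26 hours. Critical path: B → F → G.

Variance along critical path = 1.000 + 2.778 + 0.111 = 3.889; σ = √3.889 = 1.972 hours.
Z = (29 − 26) / 1.972 = 1.521
P(T ≤ 29) = Φ(1.521) ≈ 0.936

0.936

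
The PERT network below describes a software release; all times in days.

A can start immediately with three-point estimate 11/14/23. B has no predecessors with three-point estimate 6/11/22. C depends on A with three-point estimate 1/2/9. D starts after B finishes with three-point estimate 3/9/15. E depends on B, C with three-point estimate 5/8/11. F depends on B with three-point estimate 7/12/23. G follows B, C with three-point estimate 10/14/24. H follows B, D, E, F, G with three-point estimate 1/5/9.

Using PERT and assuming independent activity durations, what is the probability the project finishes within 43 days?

te_A = (11 + 4·14 + 23)/6 = 90/6 = 15; σ²_A = ((23−11)/6)² = 4.000
te_B = (6 + 4·11 + 22)/6 = 72/6 = 12; σ²_B = ((22−6)/6)² = 7.111
te_C = (1 + 4·2 + 9)/6 = 18/6 = 3; σ²_C = ((9−1)/6)² = 1.778
te_D = (3 + 4·9 + 15)/6 = 54/6 = 9; σ²_D = ((15−3)/6)² = 4.000
te_E = (5 + 4·8 + 11)/6 = 48/6 = 8; σ²_E = ((11−5)/6)² = 1.000
te_F = (7 + 4·12 + 23)/6 = 78/6 = 13; σ²_F = ((23−7)/6)² = 7.111
te_G = (10 + 4·14 + 24)/6 = 90/6 = 15; σ²_G = ((24−10)/6)² = 5.444
te_H = (1 + 4·5 + 9)/6 = 30/6 = 5; σ²_H = ((9−1)/6)² = 1.778

Forward pass:
ES_A = 0; EF_A = 15
ES_B = 0; EF_B = 12
ES_C = 15; EF_C = 15+3 = 18
ES_D = 12; EF_D = 12+9 = 21
ES_E = max(EF_B=12, EF_C=18) = 18; EF_E = 18+8 = 26
ES_F = 12; EF_F = 12+13 = 25
ES_G = max(EF_B=12, EF_C=18) = 18; EF_G = 18+15 = 33
ES_H = max(EF_B=12, EF_D=21, EF_E=26, EF_F=25, EF_G=33) = 33; EF_H = 33+5 = 38
Expected project duration μ = 38 days. Critical path: A → C → G → H.

Variance along critical path = 4.000 + 1.778 + 5.444 + 1.778 = 13.000; σ = √13.000 = 3.606 days.
Z = (43 − 38) / 3.606 = 1.387
P(T ≤ 43) = Φ(1.387) ≈ 0.917

0.917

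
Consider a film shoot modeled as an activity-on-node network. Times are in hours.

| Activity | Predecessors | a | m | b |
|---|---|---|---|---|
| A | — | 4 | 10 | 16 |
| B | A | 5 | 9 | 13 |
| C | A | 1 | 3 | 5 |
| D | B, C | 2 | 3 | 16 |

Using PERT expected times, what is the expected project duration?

24 hours

te_A = (4 + 4·10 + 16)/6 = 60/6 = 10
te_B = (5 + 4·9 + 13)/6 = 54/6 = 9
te_C = (1 + 4·3 + 5)/6 = 18/6 = 3
te_D = (2 + 4·3 + 16)/6 = 30/6 = 5

Forward pass:
ES_A = 0; EF_A = 10
ES_B = 10; EF_B = 10+9 = 19
ES_C = 10; EF_C = 10+3 = 13
ES_D = max(EF_B=19, EF_C=13) = 19; EF_D = 19+5 = 24
Expected project duration μ = 24 hours. Critical path: A → B → D.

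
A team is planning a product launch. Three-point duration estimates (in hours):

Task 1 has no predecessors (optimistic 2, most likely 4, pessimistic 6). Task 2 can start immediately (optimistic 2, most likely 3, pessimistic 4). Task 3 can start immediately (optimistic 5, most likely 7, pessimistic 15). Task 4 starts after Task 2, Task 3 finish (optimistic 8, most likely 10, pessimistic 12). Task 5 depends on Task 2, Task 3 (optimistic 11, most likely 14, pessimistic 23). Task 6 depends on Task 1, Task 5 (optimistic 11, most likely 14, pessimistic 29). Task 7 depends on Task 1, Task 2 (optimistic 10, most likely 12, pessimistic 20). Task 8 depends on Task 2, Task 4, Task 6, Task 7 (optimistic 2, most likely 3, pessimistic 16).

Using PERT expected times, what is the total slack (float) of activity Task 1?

19 hours

te_Task 1 = (2 + 4·4 + 6)/6 = 24/6 = 4
te_Task 2 = (2 + 4·3 + 4)/6 = 18/6 = 3
te_Task 3 = (5 + 4·7 + 15)/6 = 48/6 = 8
te_Task 4 = (8 + 4·10 + 12)/6 = 60/6 = 10
te_Task 5 = (11 + 4·14 + 23)/6 = 90/6 = 15
te_Task 6 = (11 + 4·14 + 29)/6 = 96/6 = 16
te_Task 7 = (10 + 4·12 + 20)/6 = 78/6 = 13
te_Task 8 = (2 + 4·3 + 16)/6 = 30/6 = 5

Forward pass:
ES_Task 1 = 0; EF_Task 1 = 4
ES_Task 2 = 0; EF_Task 2 = 3
ES_Task 3 = 0; EF_Task 3 = 8
ES_Task 4 = max(EF_Task 2=3, EF_Task 3=8) = 8; EF_Task 4 = 8+10 = 18
ES_Task 5 = max(EF_Task 2=3, EF_Task 3=8) = 8; EF_Task 5 = 8+15 = 23
ES_Task 6 = max(EF_Task 1=4, EF_Task 5=23) = 23; EF_Task 6 = 23+16 = 39
ES_Task 7 = max(EF_Task 1=4, EF_Task 2=3) = 4; EF_Task 7 = 4+13 = 17
ES_Task 8 = max(EF_Task 2=3, EF_Task 4=18, EF_Task 6=39, EF_Task 7=17) = 39; EF_Task 8 = 39+5 = 44
Expected project duration μ = 44 hours. Critical path: Task 3 → Task 5 → Task 6 → Task 8.

Backward pass:
LF_Task 8 = 44; LS_Task 8 = 44−5 = 39
LF_Task 7 = LS_Task 8 = 39; LS_Task 7 = 39−13 = 26
LF_Task 6 = LS_Task 8 = 39; LS_Task 6 = 39−16 = 23
LF_Task 5 = LS_Task 6 = 23; LS_Task 5 = 23−15 = 8
LF_Task 4 = LS_Task 8 = 39; LS_Task 4 = 39−10 = 29
LF_Task 3 = min(LS_Task 4=29, LS_Task 5=8) = 8; LS_Task 3 = 8−8 = 0
LF_Task 2 = min(LS_Task 4=29, LS_Task 5=8, LS_Task 7=26, LS_Task 8=39) = 8; LS_Task 2 = 8−3 = 5
LF_Task 1 = min(LS_Task 6=23, LS_Task 7=26) = 23; LS_Task 1 = 23−4 = 19
Slack_Task 1 = LS_Task 1 − ES_Task 1 = 19 − 0 = 19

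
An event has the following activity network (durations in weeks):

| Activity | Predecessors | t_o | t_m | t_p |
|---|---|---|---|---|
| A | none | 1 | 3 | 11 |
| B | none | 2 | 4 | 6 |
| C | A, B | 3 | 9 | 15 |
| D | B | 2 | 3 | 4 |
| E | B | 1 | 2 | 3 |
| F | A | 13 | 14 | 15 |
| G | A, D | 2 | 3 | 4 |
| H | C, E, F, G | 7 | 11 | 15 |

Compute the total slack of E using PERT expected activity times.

te_A = (1 + 4·3 + 11)/6 = 24/6 = 4
te_B = (2 + 4·4 + 6)/6 = 24/6 = 4
te_C = (3 + 4·9 + 15)/6 = 54/6 = 9
te_D = (2 + 4·3 + 4)/6 = 18/6 = 3
te_E = (1 + 4·2 + 3)/6 = 12/6 = 2
te_F = (13 + 4·14 + 15)/6 = 84/6 = 14
te_G = (2 + 4·3 + 4)/6 = 18/6 = 3
te_H = (7 + 4·11 + 15)/6 = 66/6 = 11

Forward pass:
ES_A = 0; EF_A = 4
ES_B = 0; EF_B = 4
ES_C = max(EF_A=4, EF_B=4) = 4; EF_C = 4+9 = 13
ES_D = 4; EF_D = 4+3 = 7
ES_E = 4; EF_E = 4+2 = 6
ES_F = 4; EF_F = 4+14 = 18
ES_G = max(EF_A=4, EF_D=7) = 7; EF_G = 7+3 = 10
ES_H = max(EF_C=13, EF_E=6, EF_F=18, EF_G=10) = 18; EF_H = 18+11 = 29
Expected project duration μ = 29 weeks. Critical path: A → F → H.

Backward pass:
LF_H = 29; LS_H = 29−11 = 18
LF_G = LS_H = 18; LS_G = 18−3 = 15
LF_F = LS_H = 18; LS_F = 18−14 = 4
LF_E = LS_H = 18; LS_E = 18−2 = 16
LF_D = LS_G = 15; LS_D = 15−3 = 12
LF_C = LS_H = 18; LS_C = 18−9 = 9
LF_B = min(LS_C=9, LS_D=12, LS_E=16) = 9; LS_B = 9−4 = 5
LF_A = min(LS_C=9, LS_F=4, LS_G=15) = 4; LS_A = 4−4 = 0
Slack_E = LS_E − ES_E = 16 − 4 = 12

12 weeks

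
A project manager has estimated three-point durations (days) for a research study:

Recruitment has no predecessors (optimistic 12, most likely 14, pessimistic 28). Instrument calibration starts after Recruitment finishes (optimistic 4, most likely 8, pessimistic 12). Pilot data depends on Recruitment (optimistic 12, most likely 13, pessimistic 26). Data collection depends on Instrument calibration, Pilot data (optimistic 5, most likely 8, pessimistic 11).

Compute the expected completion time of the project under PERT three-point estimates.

39 days

te_Recruitment = (12 + 4·14 + 28)/6 = 96/6 = 16
te_Instrument calibration = (4 + 4·8 + 12)/6 = 48/6 = 8
te_Pilot data = (12 + 4·13 + 26)/6 = 90/6 = 15
te_Data collection = (5 + 4·8 + 11)/6 = 48/6 = 8

Forward pass:
ES_Recruitment = 0; EF_Recruitment = 16
ES_Instrument calibration = 16; EF_Instrument calibration = 16+8 = 24
ES_Pilot data = 16; EF_Pilot data = 16+15 = 31
ES_Data collection = max(EF_Instrument calibration=24, EF_Pilot data=31) = 31; EF_Data collection = 31+8 = 39
Expected project duration μ = 39 days. Critical path: Recruitment → Pilot data → Data collection.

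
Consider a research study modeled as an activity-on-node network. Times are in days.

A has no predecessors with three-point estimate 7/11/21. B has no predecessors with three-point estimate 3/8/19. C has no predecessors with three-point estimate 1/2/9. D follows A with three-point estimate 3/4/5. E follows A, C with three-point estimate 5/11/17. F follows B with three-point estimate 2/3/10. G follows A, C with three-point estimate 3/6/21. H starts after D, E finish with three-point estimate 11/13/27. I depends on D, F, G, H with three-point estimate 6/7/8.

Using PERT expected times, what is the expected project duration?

te_A = (7 + 4·11 + 21)/6 = 72/6 = 12
te_B = (3 + 4·8 + 19)/6 = 54/6 = 9
te_C = (1 + 4·2 + 9)/6 = 18/6 = 3
te_D = (3 + 4·4 + 5)/6 = 24/6 = 4
te_E = (5 + 4·11 + 17)/6 = 66/6 = 11
te_F = (2 + 4·3 + 10)/6 = 24/6 = 4
te_G = (3 + 4·6 + 21)/6 = 48/6 = 8
te_H = (11 + 4·13 + 27)/6 = 90/6 = 15
te_I = (6 + 4·7 + 8)/6 = 42/6 = 7

Forward pass:
ES_A = 0; EF_A = 12
ES_B = 0; EF_B = 9
ES_C = 0; EF_C = 3
ES_D = 12; EF_D = 12+4 = 16
ES_E = max(EF_A=12, EF_C=3) = 12; EF_E = 12+11 = 23
ES_F = 9; EF_F = 9+4 = 13
ES_G = max(EF_A=12, EF_C=3) = 12; EF_G = 12+8 = 20
ES_H = max(EF_D=16, EF_E=23) = 23; EF_H = 23+15 = 38
ES_I = max(EF_D=16, EF_F=13, EF_G=20, EF_H=38) = 38; EF_I = 38+7 = 45
Expected project duration μ = 45 days. Critical path: A → E → H → I.

45 days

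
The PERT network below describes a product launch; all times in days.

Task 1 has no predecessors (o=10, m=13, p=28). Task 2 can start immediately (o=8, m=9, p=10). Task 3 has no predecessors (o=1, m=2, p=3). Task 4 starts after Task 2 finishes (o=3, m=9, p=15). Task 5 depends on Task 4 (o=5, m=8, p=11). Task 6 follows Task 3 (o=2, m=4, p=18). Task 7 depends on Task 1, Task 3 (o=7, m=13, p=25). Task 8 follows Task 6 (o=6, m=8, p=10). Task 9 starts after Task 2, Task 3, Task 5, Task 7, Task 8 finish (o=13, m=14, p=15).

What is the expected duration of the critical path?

te_Task 1 = (10 + 4·13 + 28)/6 = 90/6 = 15
te_Task 2 = (8 + 4·9 + 10)/6 = 54/6 = 9
te_Task 3 = (1 + 4·2 + 3)/6 = 12/6 = 2
te_Task 4 = (3 + 4·9 + 15)/6 = 54/6 = 9
te_Task 5 = (5 + 4·8 + 11)/6 = 48/6 = 8
te_Task 6 = (2 + 4·4 + 18)/6 = 36/6 = 6
te_Task 7 = (7 + 4·13 + 25)/6 = 84/6 = 14
te_Task 8 = (6 + 4·8 + 10)/6 = 48/6 = 8
te_Task 9 = (13 + 4·14 + 15)/6 = 84/6 = 14

Forward pass:
ES_Task 1 = 0; EF_Task 1 = 15
ES_Task 2 = 0; EF_Task 2 = 9
ES_Task 3 = 0; EF_Task 3 = 2
ES_Task 4 = 9; EF_Task 4 = 9+9 = 18
ES_Task 5 = 18; EF_Task 5 = 18+8 = 26
ES_Task 6 = 2; EF_Task 6 = 2+6 = 8
ES_Task 7 = max(EF_Task 1=15, EF_Task 3=2) = 15; EF_Task 7 = 15+14 = 29
ES_Task 8 = 8; EF_Task 8 = 8+8 = 16
ES_Task 9 = max(EF_Task 2=9, EF_Task 3=2, EF_Task 5=26, EF_Task 7=29, EF_Task 8=16) = 29; EF_Task 9 = 29+14 = 43
Expected project duration μ = 43 days. Critical path: Task 1 → Task 7 → Task 9.

43 days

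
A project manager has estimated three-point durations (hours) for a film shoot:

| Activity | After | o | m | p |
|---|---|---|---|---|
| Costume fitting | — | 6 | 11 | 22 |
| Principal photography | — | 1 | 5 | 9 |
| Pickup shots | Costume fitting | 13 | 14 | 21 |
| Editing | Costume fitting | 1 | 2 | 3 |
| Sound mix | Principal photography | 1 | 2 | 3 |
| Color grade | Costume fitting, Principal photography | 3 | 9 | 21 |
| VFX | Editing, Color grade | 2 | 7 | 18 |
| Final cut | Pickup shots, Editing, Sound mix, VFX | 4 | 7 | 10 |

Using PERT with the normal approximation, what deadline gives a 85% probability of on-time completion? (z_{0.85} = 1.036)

42.1 hours

te_Costume fitting = (6 + 4·11 + 22)/6 = 72/6 = 12; σ²_Costume fitting = ((22−6)/6)² = 7.111
te_Principal photography = (1 + 4·5 + 9)/6 = 30/6 = 5; σ²_Principal photography = ((9−1)/6)² = 1.778
te_Pickup shots = (13 + 4·14 + 21)/6 = 90/6 = 15; σ²_Pickup shots = ((21−13)/6)² = 1.778
te_Editing = (1 + 4·2 + 3)/6 = 12/6 = 2; σ²_Editing = ((3−1)/6)² = 0.111
te_Sound mix = (1 + 4·2 + 3)/6 = 12/6 = 2; σ²_Sound mix = ((3−1)/6)² = 0.111
te_Color grade = (3 + 4·9 + 21)/6 = 60/6 = 10; σ²_Color grade = ((21−3)/6)² = 9.000
te_VFX = (2 + 4·7 + 18)/6 = 48/6 = 8; σ²_VFX = ((18−2)/6)² = 7.111
te_Final cut = (4 + 4·7 + 10)/6 = 42/6 = 7; σ²_Final cut = ((10−4)/6)² = 1.000

Forward pass:
ES_Costume fitting = 0; EF_Costume fitting = 12
ES_Principal photography = 0; EF_Principal photography = 5
ES_Pickup shots = 12; EF_Pickup shots = 12+15 = 27
ES_Editing = 12; EF_Editing = 12+2 = 14
ES_Sound mix = 5; EF_Sound mix = 5+2 = 7
ES_Color grade = max(EF_Costume fitting=12, EF_Principal photography=5) = 12; EF_Color grade = 12+10 = 22
ES_VFX = max(EF_Editing=14, EF_Color grade=22) = 22; EF_VFX = 22+8 = 30
ES_Final cut = max(EF_Pickup shots=27, EF_Editing=14, EF_Sound mix=7, EF_VFX=30) = 30; EF_Final cut = 30+7 = 37
Expected project duration μ = 37 hours. Critical path: Costume fitting → Color grade → VFX → Final cut.

Variance along critical path = 7.111 + 9.000 + 7.111 + 1.000 = 24.222; σ = 4.922 hours.
D = μ + z·σ = 37 + 1.036·4.922 = 42.1 hours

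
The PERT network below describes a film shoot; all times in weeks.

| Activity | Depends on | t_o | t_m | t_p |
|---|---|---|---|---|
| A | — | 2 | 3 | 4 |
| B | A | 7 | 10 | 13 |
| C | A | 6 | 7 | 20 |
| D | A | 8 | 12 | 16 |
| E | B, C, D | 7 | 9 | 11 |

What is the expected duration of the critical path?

24 weeks

te_A = (2 + 4·3 + 4)/6 = 18/6 = 3
te_B = (7 + 4·10 + 13)/6 = 60/6 = 10
te_C = (6 + 4·7 + 20)/6 = 54/6 = 9
te_D = (8 + 4·12 + 16)/6 = 72/6 = 12
te_E = (7 + 4·9 + 11)/6 = 54/6 = 9

Forward pass:
ES_A = 0; EF_A = 3
ES_B = 3; EF_B = 3+10 = 13
ES_C = 3; EF_C = 3+9 = 12
ES_D = 3; EF_D = 3+12 = 15
ES_E = max(EF_B=13, EF_C=12, EF_D=15) = 15; EF_E = 15+9 = 24
Expected project duration μ = 24 weeks. Critical path: A → D → E.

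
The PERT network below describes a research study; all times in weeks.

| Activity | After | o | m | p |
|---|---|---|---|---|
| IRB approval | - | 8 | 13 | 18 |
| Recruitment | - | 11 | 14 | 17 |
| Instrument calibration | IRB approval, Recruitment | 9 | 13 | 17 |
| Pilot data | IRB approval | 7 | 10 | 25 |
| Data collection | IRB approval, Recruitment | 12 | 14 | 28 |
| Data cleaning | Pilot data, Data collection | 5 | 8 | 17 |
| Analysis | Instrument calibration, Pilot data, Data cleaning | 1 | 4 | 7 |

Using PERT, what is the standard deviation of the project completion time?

3.62 weeks

te_IRB approval = (8 + 4·13 + 18)/6 = 78/6 = 13; σ²_IRB approval = ((18−8)/6)² = 2.778
te_Recruitment = (11 + 4·14 + 17)/6 = 84/6 = 14; σ²_Recruitment = ((17−11)/6)² = 1.000
te_Instrument calibration = (9 + 4·13 + 17)/6 = 78/6 = 13; σ²_Instrument calibration = ((17−9)/6)² = 1.778
te_Pilot data = (7 + 4·10 + 25)/6 = 72/6 = 12; σ²_Pilot data = ((25−7)/6)² = 9.000
te_Data collection = (12 + 4·14 + 28)/6 = 96/6 = 16; σ²_Data collection = ((28−12)/6)² = 7.111
te_Data cleaning = (5 + 4·8 + 17)/6 = 54/6 = 9; σ²_Data cleaning = ((17−5)/6)² = 4.000
te_Analysis = (1 + 4·4 + 7)/6 = 24/6 = 4; σ²_Analysis = ((7−1)/6)² = 1.000

Forward pass:
ES_IRB approval = 0; EF_IRB approval = 13
ES_Recruitment = 0; EF_Recruitment = 14
ES_Instrument calibration = max(EF_IRB approval=13, EF_Recruitment=14) = 14; EF_Instrument calibration = 14+13 = 27
ES_Pilot data = 13; EF_Pilot data = 13+12 = 25
ES_Data collection = max(EF_IRB approval=13, EF_Recruitment=14) = 14; EF_Data collection = 14+16 = 30
ES_Data cleaning = max(EF_Pilot data=25, EF_Data collection=30) = 30; EF_Data cleaning = 30+9 = 39
ES_Analysis = max(EF_Instrument calibration=27, EF_Pilot data=25, EF_Data cleaning=39) = 39; EF_Analysis = 39+4 = 43
Expected project duration μ = 43 weeks. Critical path: Recruitment → Data collection → Data cleaning → Analysis.

Variance along critical path = 1.000 + 7.111 + 4.000 + 1.000 = 13.111
σ = √13.111 = 3.621 weeks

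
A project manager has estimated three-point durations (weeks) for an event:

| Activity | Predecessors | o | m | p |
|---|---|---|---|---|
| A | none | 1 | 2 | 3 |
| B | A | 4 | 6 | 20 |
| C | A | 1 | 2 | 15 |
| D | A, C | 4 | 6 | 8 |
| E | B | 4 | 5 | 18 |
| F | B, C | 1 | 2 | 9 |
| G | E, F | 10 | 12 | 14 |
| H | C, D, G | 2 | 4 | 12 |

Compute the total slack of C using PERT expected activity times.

te_A = (1 + 4·2 + 3)/6 = 12/6 = 2
te_B = (4 + 4·6 + 20)/6 = 48/6 = 8
te_C = (1 + 4·2 + 15)/6 = 24/6 = 4
te_D = (4 + 4·6 + 8)/6 = 36/6 = 6
te_E = (4 + 4·5 + 18)/6 = 42/6 = 7
te_F = (1 + 4·2 + 9)/6 = 18/6 = 3
te_G = (10 + 4·12 + 14)/6 = 72/6 = 12
te_H = (2 + 4·4 + 12)/6 = 30/6 = 5

Forward pass:
ES_A = 0; EF_A = 2
ES_B = 2; EF_B = 2+8 = 10
ES_C = 2; EF_C = 2+4 = 6
ES_D = max(EF_A=2, EF_C=6) = 6; EF_D = 6+6 = 12
ES_E = 10; EF_E = 10+7 = 17
ES_F = max(EF_B=10, EF_C=6) = 10; EF_F = 10+3 = 13
ES_G = max(EF_E=17, EF_F=13) = 17; EF_G = 17+12 = 29
ES_H = max(EF_C=6, EF_D=12, EF_G=29) = 29; EF_H = 29+5 = 34
Expected project duration μ = 34 weeks. Critical path: A → B → E → G → H.

Backward pass:
LF_H = 34; LS_H = 34−5 = 29
LF_G = LS_H = 29; LS_G = 29−12 = 17
LF_F = LS_G = 17; LS_F = 17−3 = 14
LF_E = LS_G = 17; LS_E = 17−7 = 10
LF_D = LS_H = 29; LS_D = 29−6 = 23
LF_C = min(LS_D=23, LS_F=14, LS_H=29) = 14; LS_C = 14−4 = 10
LF_B = min(LS_E=10, LS_F=14) = 10; LS_B = 10−8 = 2
LF_A = min(LS_B=2, LS_C=10, LS_D=23) = 2; LS_A = 2−2 = 0
Slack_C = LS_C − ES_C = 10 − 2 = 8

8 weeks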